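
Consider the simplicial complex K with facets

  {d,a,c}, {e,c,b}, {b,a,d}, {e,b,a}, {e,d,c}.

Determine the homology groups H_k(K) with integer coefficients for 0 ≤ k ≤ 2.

H_0 ≅ Z,  H_1 ≅ Z,  H_2 = 0.

K has 5 vertices, 10 edges, 5 triangles.
rank ∂_0 = 0, rank ∂_1 = 4 ⇒ b_0 = 5 − 0 − 4 = 1; all invariant factors of ∂_1 are 1 so no torsion. So H_0 ≅ Z.
rank ∂_1 = 4, rank ∂_2 = 5 ⇒ b_1 = 10 − 4 − 5 = 1; all invariant factors of ∂_2 are 1 so no torsion. So H_1 ≅ Z.
rank ∂_2 = 5, rank ∂_3 = 0 ⇒ b_2 = 5 − 5 − 0 = 0. So H_2 ≅ 0.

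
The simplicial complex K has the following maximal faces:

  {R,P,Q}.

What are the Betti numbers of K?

Fix the vertex order P < Q < R and write every simplex with vertices in increasing order. Then dim K = 2 and the simplices of K are:

  0-simplices (3): P, Q, R
  1-simplices (3): PQ, PR, QR
  2-simplices (1): PQR

so the chain groups are C_0 ≅ Z^3, C_1 ≅ Z^3, C_2 ≅ Z^1.

Boundary ∂_1: C_1 → C_0 is given by ∂[p,q] = [q] − [p].
The resulting 3×3 matrix has rank 2, and its Smith normal form has invariant factors (1,1).

Boundary ∂_2: C_2 → C_1 acts by ∂[p,q,r] = [q,r] − [p,r] + [p,q]. For instance
  ∂PQR = QR − PR + PQ.
This gives a 3×1 integer matrix of rank 1; reducing to Smith normal form yields diagonal entries (1).

Now H_k = ker ∂_k / im ∂_{k+1}, so:

  H_0: rank C_0 − rank ∂_1 = 3 − 2 = 1, and the invariant factors of ∂_1 are all 1, so H_0 ≅ Z.
  H_1: rank ker ∂_1 − rank ∂_2 = (3 − 2) − 1 = 0, and the invariant factors of ∂_2 are all 1, so H_1 ≅ 0.
  H_2: rank ker ∂_2 − rank ∂_3 = (1 − 1) − 0 = 0, and there is no ∂_3, so H_2 ≅ 0.

As a check, the Euler characteristic is 3 − 3 + 1 = 1, which agrees with 1 − 0 + 0 = 1.

Hence the Betti numbers are b_0 = 1, b_1 = 0, b_2 = 0.

b_0 = 1, b_1 = 0, b_2 = 0.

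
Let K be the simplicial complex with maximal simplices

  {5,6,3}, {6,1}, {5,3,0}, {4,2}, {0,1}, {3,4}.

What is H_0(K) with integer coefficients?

H_0 ≅ Z.

K has 7 vertices, 9 edges, 2 triangles.
rank ∂_0 = 0, rank ∂_1 = 6 ⇒ b_0 = 7 − 0 − 6 = 1; all invariant factors of ∂_1 are 1 so no torsion. So H_0 ≅ Z.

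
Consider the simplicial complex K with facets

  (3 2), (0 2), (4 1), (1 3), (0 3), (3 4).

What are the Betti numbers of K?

b_0 = 1, b_1 = 2.

K has 5 vertices, 6 edges.
rank ∂_0 = 0, rank ∂_1 = 4 ⇒ b_0 = 5 − 0 − 4 = 1; all invariant factors of ∂_1 are 1 so no torsion. So H_0 ≅ Z.
rank ∂_1 = 4, rank ∂_2 = 0 ⇒ b_1 = 6 − 4 − 0 = 2. So H_1 ≅ Z^2.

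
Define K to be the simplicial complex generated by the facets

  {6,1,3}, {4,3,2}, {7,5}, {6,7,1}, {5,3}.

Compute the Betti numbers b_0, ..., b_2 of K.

b_0 = 1, b_1 = 1, b_2 = 0.

We work with the vertex ordering 1 < 2 < 3 < 4 < 5 < 6 < 7. The simplices of K, each written with vertices in increasing order, are:

  0-simplices (7): [1], [2], [3], [4], [5], [6], [7]
  1-simplices (10): [1,3], [1,6], [1,7], [2,3], [2,4], [3,4], [3,5], [3,6], [5,7], [6,7]
  2-simplices (3): [1,3,6], [1,6,7], [2,3,4]

Hence C_0 ≅ Z^7, C_1 ≅ Z^10, C_2 ≅ Z^3.

Boundary ∂_1: C_1 → C_0 sends each edge [p,q] (with p < q) to q − p. For instance
  ∂[1,7] = [7] − [1].
As a 7×10 matrix over Z this has rank 6, with invariant factors (1,1,1,1,1,1).

Boundary ∂_2: C_2 → C_1 sends each 2-simplex [p,q,r] to [q,r] − [p,r] + [p,q]. For instance
  ∂[2,3,4] = [3,4] − [2,4] + [2,3],
  ∂[1,6,7] = [6,7] − [1,7] + [1,6].
The 10×3 boundary matrix has rank 3 and Smith normal form diag(1,1,1).

Now H_k = ker ∂_k / im ∂_{k+1}, so:

  H_0: rank C_0 − rank ∂_1 = 7 − 6 = 1, and the invariant factors of ∂_1 are all 1, so H_0 = Z.
  H_1: rank ker ∂_1 − rank ∂_2 = (10 − 6) − 3 = 1, and the invariant factors of ∂_2 are all 1, so H_1 = Z.
  H_2: rank ker ∂_2 − rank ∂_3 = (3 − 3) − 0 = 0, and there is no ∂_3, so H_2 = 0.

As a check, the Euler characteristic is 7 − 10 + 3 = 0, which agrees with 1 − 1 + 0 = 0.

Hence the Betti numbers are b_0 = 1, b_1 = 1, b_2 = 0.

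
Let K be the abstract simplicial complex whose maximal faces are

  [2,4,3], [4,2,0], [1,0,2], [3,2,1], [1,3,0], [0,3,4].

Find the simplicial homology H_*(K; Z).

K has 5 vertices, 9 edges, 6 triangles.
rank ∂_0 = 0, rank ∂_1 = 4 ⇒ b_0 = 5 − 0 − 4 = 1; all invariant factors of ∂_1 are 1 so no torsion. So H_0 ≅ Z.
rank ∂_1 = 4, rank ∂_2 = 5 ⇒ b_1 = 9 − 4 − 5 = 0; all invariant factors of ∂_2 are 1 so no torsion. So H_1 ≅ 0.
rank ∂_2 = 5, rank ∂_3 = 0 ⇒ b_2 = 6 − 5 − 0 = 1. So H_2 ≅ Z.

H_0 ≅ Z,  H_1 = 0,  H_2 ≅ Z.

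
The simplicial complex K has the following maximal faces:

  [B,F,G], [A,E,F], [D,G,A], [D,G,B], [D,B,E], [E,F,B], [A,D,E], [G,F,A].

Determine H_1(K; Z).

H_1 ≅ 0.

Order the vertices as A < B < D < E < F < G. Listing each simplex with vertices in this order, K has dimension 2 with simplices:

  0-simplices (6): A, B, D, E, F, G
  1-simplices (12): AD, AE, AF, AG, BD, BE, BF, BG, DE, DG, EF, FG
  2-simplices (8): ADE, ADG, AEF, AFG, BDE, BDG, BEF, BFG

so the chain groups are C_0 ≅ Z^6, C_1 ≅ Z^12, C_2 ≅ Z^8.

∂_1: C_1 → C_0 is given by ∂[p,q] = [q] − [p].
This gives a 6×12 integer matrix of rank 5; reducing to Smith normal form yields diagonal entries (1,1,1,1,1).

The boundary map ∂_2: C_2 → C_1 acts by ∂[p,q,r] = [q,r] − [p,r] + [p,q]. For instance
  ∂BDG = DG − BG + BD,
  ∂BEF = EF − BF + BE.
The 12×8 boundary matrix has rank 7 and Smith normal form diag(1,1,1,1,1,1,1).

Reading off H_k = ker ∂_k / im ∂_{k+1}:

  H_1: rank ker ∂_1 − rank ∂_2 = (12 − 5) − 7 = 0, and the invariant factors of ∂_2 are all 1, so H_1 ≅ 0.

(K is a triangulation of the 2-sphere S^2.)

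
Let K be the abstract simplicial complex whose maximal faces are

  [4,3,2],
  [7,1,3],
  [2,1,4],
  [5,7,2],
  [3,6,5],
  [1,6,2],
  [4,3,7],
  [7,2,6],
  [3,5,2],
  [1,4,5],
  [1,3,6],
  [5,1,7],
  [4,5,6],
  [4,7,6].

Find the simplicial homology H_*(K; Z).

K has 7 vertices, 21 edges, 14 triangles.
rank ∂_0 = 0, rank ∂_1 = 6 ⇒ b_0 = 7 − 0 − 6 = 1; all invariant factors of ∂_1 are 1 so no torsion. So H_0 ≅ Z.
rank ∂_1 = 6, rank ∂_2 = 13 ⇒ b_1 = 21 − 6 − 13 = 2; all invariant factors of ∂_2 are 1 so no torsion. So H_1 ≅ Z^2.
rank ∂_2 = 13, rank ∂_3 = 0 ⇒ b_2 = 14 − 13 − 0 = 1. So H_2 ≅ Z.

H_0 ≅ Z,  H_1 ≅ Z^2,  H_2 ≅ Z.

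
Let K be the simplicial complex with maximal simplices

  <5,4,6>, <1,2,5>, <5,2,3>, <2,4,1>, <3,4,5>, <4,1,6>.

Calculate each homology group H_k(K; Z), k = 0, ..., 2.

Fix the vertex order 1 < 2 < 3 < 4 < 5 < 6 and write every simplex with vertices in increasing order. Then dim K = 2 and the simplices of K are:

  0-simplices (6): [1], [2], [3], [4], [5], [6]
  1-simplices (12): [1,2], [1,4], [1,5], [1,6], [2,3], [2,4], [2,5], [3,4], [3,5], [4,5], [4,6], [5,6]
  2-simplices (6): [1,2,4], [1,2,5], [1,4,6], [2,3,5], [3,4,5], [4,5,6]

so the chain groups are C_0 ≅ Z^6, C_1 ≅ Z^12, C_2 ≅ Z^6.

The boundary map ∂_1: C_1 → C_0 maps an edge to its endpoints' difference, ∂[p,q] = q − p. For instance
  ∂[5,6] = [6] − [5].
The 6×12 boundary matrix has rank 5 and Smith normal form diag(1,1,1,1,1).

The boundary map ∂_2: C_2 → C_1 maps a triangle to the signed sum of its edges. For instance
  ∂[1,2,4] = [2,4] − [1,4] + [1,2],
  ∂[2,3,5] = [3,5] − [2,5] + [2,3].
The resulting 12×6 matrix has rank 6, and its Smith normal form has invariant factors (1,1,1,1,1,1).

Reading off H_k = ker ∂_k / im ∂_{k+1}:

  H_0: rank C_0 − rank ∂_1 = 6 − 5 = 1, and the invariant factors of ∂_1 are all 1, so H_0 ≅ Z.
  H_1: rank ker ∂_1 − rank ∂_2 = (12 − 5) − 6 = 1, and the invariant factors of ∂_2 are all 1, so H_1 ≅ Z.
  H_2: rank ker ∂_2 − rank ∂_3 = (6 − 6) − 0 = 0, and there is no ∂_3, so H_2 ≅ 0.

(K is a triangulation of the cylinder S^1 x I.)

H_0 ≅ Z,  H_1 ≅ Z,  H_2 = 0.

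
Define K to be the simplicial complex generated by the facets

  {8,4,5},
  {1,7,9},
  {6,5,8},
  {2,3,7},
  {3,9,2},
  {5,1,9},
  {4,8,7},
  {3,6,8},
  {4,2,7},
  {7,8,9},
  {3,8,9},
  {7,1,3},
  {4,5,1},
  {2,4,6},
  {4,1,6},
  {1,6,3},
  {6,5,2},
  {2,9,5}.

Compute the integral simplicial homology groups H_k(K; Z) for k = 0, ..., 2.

H_0 ≅ Z,  H_1 ≅ Z ⊕ Z/2,  H_2 = 0.

Take the total order 1 < 2 < 3 < 4 < 5 < 6 < 7 < 8 < 9 on the vertex set. Then K (dimension 2) consists of the simplices:

  0-simplices (9): [1], [2], [3], [4], [5], [6], [7], [8], [9]
  1-simplices (27): (27 of them)
  2-simplices (18): [1,3,6], [1,3,7], [1,4,5], [1,4,6], [1,5,9], [1,7,9], [2,3,7], [2,3,9], [2,4,6], [2,4,7], [2,5,6], [2,5,9], [3,6,8], [3,8,9], [4,5,8], [4,7,8], [5,6,8], [7,8,9]

Hence C_0 ≅ Z^9, C_1 ≅ Z^27, C_2 ≅ Z^18.

The boundary map ∂_1: C_1 → C_0 maps an edge to its endpoints' difference, ∂[p,q] = q − p. For instance
  ∂[4,5] = [5] − [4].
As a 9×27 matrix over Z this has rank 8, with invariant factors (1,1,1,1,1,1,1,1).

∂_2: C_2 → C_1 acts by ∂[p,q,r] = [q,r] − [p,r] + [p,q]. For instance
  ∂[3,6,8] = [6,8] − [3,8] + [3,6],
  ∂[1,7,9] = [7,9] − [1,9] + [1,7].
As a 27×18 matrix over Z this has rank 18, with invariant factors (1,1,1,1,1,1,1,1,1,1,1,1,1,1,1,1,1,2).

Reading off H_k = ker ∂_k / im ∂_{k+1}:

  H_0: rank C_0 − rank ∂_1 = 9 − 8 = 1, and the invariant factors of ∂_1 are all 1, so H_0 ≅ Z.
  H_1: rank ker ∂_1 − rank ∂_2 = (27 − 8) − 18 = 1, and ∂_2 has invariant factor 2 > 1, so H_1 ≅ Z ⊕ Z/2.
  H_2: rank ker ∂_2 − rank ∂_3 = (18 − 18) − 0 = 0, and there is no ∂_3, so H_2 ≅ 0.

(K is a triangulation of the Klein bottle.)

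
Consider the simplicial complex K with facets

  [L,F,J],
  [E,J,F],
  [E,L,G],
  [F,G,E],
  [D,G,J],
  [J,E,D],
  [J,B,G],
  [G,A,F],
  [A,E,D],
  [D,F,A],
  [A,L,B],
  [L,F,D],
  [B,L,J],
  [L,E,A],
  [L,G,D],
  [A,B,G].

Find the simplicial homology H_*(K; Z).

Fix the vertex order A < B < D < E < F < G < J < L and write every simplex with vertices in increasing order. Then dim K = 2 and the simplices of K are:

  0-simplices (8): A, B, D, E, F, G, J, L
  1-simplices (24): AB, AD, AE, AF, AG, AL, BG, BJ, BL, DE, DF, DG, DJ, DL, EF, EG, EJ, EL, FG, FJ, FL, GJ, GL, JL
  2-simplices (16): ABG, ABL, ADE, ADF, AEL, AFG, BGJ, BJL, DEJ, DFL, DGJ, DGL, EFG, EFJ, EGL, FJL

so the chain groups are C_0 ≅ Z^8, C_1 ≅ Z^24, C_2 ≅ Z^16.

∂_1: C_1 → C_0 sends each edge [p,q] (with p < q) to q − p. For instance
  ∂AL = L − A.
The resulting 8×24 matrix has rank 7, and its Smith normal form has invariant factors (1,1,1,1,1,1,1).

Boundary ∂_2: C_2 → C_1 acts by ∂[p,q,r] = [q,r] − [p,r] + [p,q]. For instance
  ∂EFG = FG − EG + EF,
  ∂DGJ = GJ − DJ + DG.
As a 24×16 matrix over Z this has rank 15, with invariant factors (1,1,1,1,1,1,1,1,1,1,1,1,1,1,1).

From H_k ≅ ker(∂_k) / im(∂_{k+1}) we obtain:

  H_0: rank C_0 − rank ∂_1 = 8 − 7 = 1, and the invariant factors of ∂_1 are all 1, so H_0 ≅ Z.
  H_1: rank ker ∂_1 − rank ∂_2 = (24 − 7) − 15 = 2, and the invariant factors of ∂_2 are all 1, so H_1 ≅ Z^2.
  H_2: rank ker ∂_2 − rank ∂_3 = (16 − 15) − 0 = 1, and there is no ∂_3, so H_2 ≅ Z.

As a check, the Euler characteristic is 8 − 24 + 16 = 0, which agrees with 1 − 2 + 1 = 0.
(K is a triangulation of the torus T^2.)

H_0 ≅ Z,  H_1 ≅ Z^2,  H_2 ≅ Z.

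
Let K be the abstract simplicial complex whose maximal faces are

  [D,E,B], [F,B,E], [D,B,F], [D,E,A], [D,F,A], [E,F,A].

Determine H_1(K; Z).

H_1 ≅ 0.

Take the total order A < B < D < E < F on the vertex set. Then K (dimension 2) consists of the simplices:

  0-simplices (5): A, B, D, E, F
  1-simplices (9): AD, AE, AF, BD, BE, BF, DE, DF, EF
  2-simplices (6): ADE, ADF, AEF, BDE, BDF, BEF

giving chain groups C_0 ≅ Z^5, C_1 ≅ Z^9, C_2 ≅ Z^6.

∂_1: C_1 → C_0 maps an edge to its endpoints' difference, ∂[p,q] = q − p. For instance
  ∂DF = F − D.
The 5×9 boundary matrix has rank 4 and Smith normal form diag(1,1,1,1).

Boundary ∂_2: C_2 → C_1 acts by ∂[p,q,r] = [q,r] − [p,r] + [p,q]. For instance
  ∂BEF = EF − BF + BE,
  ∂BDF = DF − BF + BD.
The resulting 9×6 matrix has rank 5, and its Smith normal form has invariant factors (1,1,1,1,1).

Computing H_k = (kernel of ∂_k) / (image of ∂_{k+1}):

  H_1: rank ker ∂_1 − rank ∂_2 = (9 − 4) − 5 = 0, and the invariant factors of ∂_2 are all 1, so H_1 ≅ 0.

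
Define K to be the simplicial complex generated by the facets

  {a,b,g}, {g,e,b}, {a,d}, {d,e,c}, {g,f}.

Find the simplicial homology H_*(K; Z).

H_0 ≅ Z,  H_1 ≅ Z,  H_2 = 0.

Fix the vertex order a < b < c < d < e < f < g and write every simplex with vertices in increasing order. Then dim K = 2 and the simplices of K are:

  0-simplices (7): a, b, c, d, e, f, g
  1-simplices (10): ab, ad, ag, be, bg, cd, ce, de, eg, fg
  2-simplices (3): abg, beg, cde

so the chain groups are C_0 ≅ Z^7, C_1 ≅ Z^10, C_2 ≅ Z^3.

∂_1: C_1 → C_0 sends each edge [p,q] (with p < q) to q − p. For instance
  ∂bg = g − b.
As a 7×10 matrix over Z this has rank 6, with invariant factors (1,1,1,1,1,1).

Boundary ∂_2: C_2 → C_1 sends each 2-simplex [p,q,r] to [q,r] − [p,r] + [p,q]. For instance
  ∂beg = eg − bg + be,
  ∂cde = de − ce + cd.
This gives a 10×3 integer matrix of rank 3; reducing to Smith normal form yields diagonal entries (1,1,1).

Reading off H_k = ker ∂_k / im ∂_{k+1}:

  H_0: rank C_0 − rank ∂_1 = 7 − 6 = 1, and the invariant factors of ∂_1 are all 1, so H_0 ≅ Z.
  H_1: rank ker ∂_1 − rank ∂_2 = (10 − 6) − 3 = 1, and the invariant factors of ∂_2 are all 1, so H_1 ≅ Z.
  H_2: rank ker ∂_2 − rank ∂_3 = (3 − 3) − 0 = 0, and there is no ∂_3, so H_2 ≅ 0.

As a check, the Euler characteristic is 7 − 10 + 3 = 0, which agrees with 1 − 1 + 0 = 0.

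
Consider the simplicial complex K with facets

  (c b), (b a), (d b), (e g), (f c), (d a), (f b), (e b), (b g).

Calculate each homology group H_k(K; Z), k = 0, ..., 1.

H_0 ≅ Z,  H_1 ≅ Z^3.

Order the vertices as a < b < c < d < e < f < g. Listing each simplex with vertices in this order, K has dimension 1 with simplices:

  0-simplices (7): a, b, c, d, e, f, g
  1-simplices (9): ab, ad, bc, bd, be, bf, bg, cf, eg

Hence C_0 ≅ Z^7, C_1 ≅ Z^9.

∂_1: C_1 → C_0 is given by ∂[p,q] = [q] − [p]. For instance
  ∂cf = f − c.
The resulting 7×9 matrix has rank 6, and its Smith normal form has invariant factors (1,1,1,1,1,1).

Computing H_k = (kernel of ∂_k) / (image of ∂_{k+1}):

  H_0: rank C_0 − rank ∂_1 = 7 − 6 = 1, and the invariant factors of ∂_1 are all 1, so H_0 ≅ Z.
  H_1: rank ker ∂_1 − rank ∂_2 = (9 − 6) − 0 = 3, and there is no ∂_2, so H_1 ≅ Z^3.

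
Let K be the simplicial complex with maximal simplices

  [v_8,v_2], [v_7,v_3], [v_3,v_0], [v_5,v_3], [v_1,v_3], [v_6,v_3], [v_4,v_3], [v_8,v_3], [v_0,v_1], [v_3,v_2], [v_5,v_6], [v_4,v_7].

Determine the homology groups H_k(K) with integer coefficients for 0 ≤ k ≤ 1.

Take the total order v_0 < v_1 < v_2 < v_3 < v_4 < v_5 < v_6 < v_7 < v_8 on the vertex set. Then K (dimension 1) consists of the simplices:

  0-simplices (9): [v_0], [v_1], [v_2], [v_3], [v_4], [v_5], [v_6], [v_7], [v_8]
  1-simplices (12): [v_0,v_1], [v_0,v_3], [v_1,v_3], [v_2,v_3], [v_2,v_8], [v_3,v_4], [v_3,v_5], [v_3,v_6], [v_3,v_7], [v_3,v_8], [v_4,v_7], [v_5,v_6]

giving chain groups C_0 ≅ Z^9, C_1 ≅ Z^12.

∂_1: C_1 → C_0 is given by ∂[p,q] = [q] − [p]. For instance
  ∂[v_5,v_6] = [v_6] − [v_5].
The 9×12 boundary matrix has rank 8 and Smith normal form diag(1,1,1,1,1,1,1,1).

From H_k ≅ ker(∂_k) / im(∂_{k+1}) we obtain:

  H_0: rank C_0 − rank ∂_1 = 9 − 8 = 1, and the invariant factors of ∂_1 are all 1, so H_0 = Z.
  H_1: rank ker ∂_1 − rank ∂_2 = (12 − 8) − 0 = 4, and there is no ∂_2, so H_1 = Z^4.

H_0 ≅ Z,  H_1 ≅ Z^4.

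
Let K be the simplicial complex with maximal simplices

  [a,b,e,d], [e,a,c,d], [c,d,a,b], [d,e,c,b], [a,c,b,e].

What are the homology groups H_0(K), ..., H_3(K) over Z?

K has 5 vertices, 10 edges, 10 triangles, 5 3-simplices.
rank ∂_0 = 0, rank ∂_1 = 4 ⇒ b_0 = 5 − 0 − 4 = 1; all invariant factors of ∂_1 are 1 so no torsion. So H_0 = Z.
rank ∂_1 = 4, rank ∂_2 = 6 ⇒ b_1 = 10 − 4 − 6 = 0; all invariant factors of ∂_2 are 1 so no torsion. So H_1 = 0.
rank ∂_2 = 6, rank ∂_3 = 4 ⇒ b_2 = 10 − 6 − 4 = 0; all invariant factors of ∂_3 are 1 so no torsion. So H_2 = 0.
rank ∂_3 = 4, rank ∂_4 = 0 ⇒ b_3 = 5 − 4 − 0 = 1. So H_3 = Z.

H_0 ≅ Z,  H_1 = 0,  H_2 = 0,  H_3 ≅ Z.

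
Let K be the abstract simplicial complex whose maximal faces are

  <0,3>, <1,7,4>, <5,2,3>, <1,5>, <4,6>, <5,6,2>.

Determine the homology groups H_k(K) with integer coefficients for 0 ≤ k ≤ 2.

Take the total order 0 < 1 < 2 < 3 < 4 < 5 < 6 < 7 on the vertex set. Then K (dimension 2) consists of the simplices:

  0-simplices (8): [0], [1], [2], [3], [4], [5], [6], [7]
  1-simplices (11): [0,3], [1,4], [1,5], [1,7], [2,3], [2,5], [2,6], [3,5], [4,6], [4,7], [5,6]
  2-simplices (3): [1,4,7], [2,3,5], [2,5,6]

giving chain groups C_0 ≅ Z^8, C_1 ≅ Z^11, C_2 ≅ Z^3.

The boundary map ∂_1: C_1 → C_0 sends each edge [p,q] (with p < q) to q − p. For instance
  ∂[1,7] = [7] − [1].
The resulting 8×11 matrix has rank 7, and its Smith normal form has invariant factors (1,1,1,1,1,1,1).

The boundary map ∂_2: C_2 → C_1 sends each 2-simplex [p,q,r] to [q,r] − [p,r] + [p,q]. For instance
  ∂[1,4,7] = [4,7] − [1,7] + [1,4],
  ∂[2,3,5] = [3,5] − [2,5] + [2,3].
This gives a 11×3 integer matrix of rank 3; reducing to Smith normal form yields diagonal entries (1,1,1).

Reading off H_k = ker ∂_k / im ∂_{k+1}:

  H_0: rank C_0 − rank ∂_1 = 8 − 7 = 1, and the invariant factors of ∂_1 are all 1, so H_0 ≅ Z.
  H_1: rank ker ∂_1 − rank ∂_2 = (11 − 7) − 3 = 1, and the invariant factors of ∂_2 are all 1, so H_1 ≅ Z.
  H_2: rank ker ∂_2 − rank ∂_3 = (3 − 3) − 0 = 0, and there is no ∂_3, so H_2 ≅ 0.

H_0 ≅ Z,  H_1 ≅ Z,  H_2 = 0.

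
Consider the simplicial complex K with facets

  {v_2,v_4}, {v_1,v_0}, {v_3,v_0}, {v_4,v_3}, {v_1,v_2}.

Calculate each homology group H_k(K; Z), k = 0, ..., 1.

H_0 ≅ Z,  H_1 ≅ Z.

We work with the vertex ordering v_0 < v_1 < v_2 < v_3 < v_4. The simplices of K, each written with vertices in increasing order, are:

  0-simplices (5): [v_0], [v_1], [v_2], [v_3], [v_4]
  1-simplices (5): [v_0,v_1], [v_0,v_3], [v_1,v_2], [v_2,v_4], [v_3,v_4]

Hence C_0 ≅ Z^5, C_1 ≅ Z^5.

Boundary ∂_1: C_1 → C_0 sends each edge [p,q] (with p < q) to q − p.
As a 5×5 matrix over Z this has rank 4, with invariant factors (1,1,1,1).

Reading off H_k = ker ∂_k / im ∂_{k+1}:

  H_0: rank C_0 − rank ∂_1 = 5 − 4 = 1, and the invariant factors of ∂_1 are all 1, so H_0 = Z.
  H_1: rank ker ∂_1 − rank ∂_2 = (5 − 4) − 0 = 1, and there is no ∂_2, so H_1 = Z.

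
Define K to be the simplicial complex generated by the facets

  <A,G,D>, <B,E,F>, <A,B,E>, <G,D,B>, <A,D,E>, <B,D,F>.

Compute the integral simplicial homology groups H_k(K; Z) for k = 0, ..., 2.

We work with the vertex ordering A < B < D < E < F < G. The simplices of K, each written with vertices in increasing order, are:

  0-simplices (6): A, B, D, E, F, G
  1-simplices (12): AB, AD, AE, AG, BD, BE, BF, BG, DE, DF, DG, EF
  2-simplices (6): ABE, ADE, ADG, BDF, BDG, BEF

so the chain groups are C_0 ≅ Z^6, C_1 ≅ Z^12, C_2 ≅ Z^6.

Boundary ∂_1: C_1 → C_0 sends each edge [p,q] (with p < q) to q − p. For instance
  ∂DG = G − D.
The 6×12 boundary matrix has rank 5 and Smith normal form diag(1,1,1,1,1).

The boundary map ∂_2: C_2 → C_1 sends each 2-simplex [p,q,r] to [q,r] − [p,r] + [p,q]. For instance
  ∂BDG = DG − BG + BD,
  ∂BDF = DF − BF + BD.
As a 12×6 matrix over Z this has rank 6, with invariant factors (1,1,1,1,1,1).

Computing H_k = (kernel of ∂_k) / (image of ∂_{k+1}):

  H_0: rank C_0 − rank ∂_1 = 6 − 5 = 1, and the invariant factors of ∂_1 are all 1, so H_0 = Z.
  H_1: rank ker ∂_1 − rank ∂_2 = (12 − 5) − 6 = 1, and the invariant factors of ∂_2 are all 1, so H_1 = Z.
  H_2: rank ker ∂_2 − rank ∂_3 = (6 − 6) − 0 = 0, and there is no ∂_3, so H_2 = 0.

(K is a triangulation of the cylinder S^1 x I.)

H_0 ≅ Z,  H_1 ≅ Z,  H_2 = 0.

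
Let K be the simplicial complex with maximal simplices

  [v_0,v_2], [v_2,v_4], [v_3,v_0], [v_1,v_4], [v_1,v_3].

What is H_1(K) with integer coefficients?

We work with the vertex ordering v_0 < v_1 < v_2 < v_3 < v_4. The simplices of K, each written with vertices in increasing order, are:

  0-simplices (5): [v_0], [v_1], [v_2], [v_3], [v_4]
  1-simplices (5): [v_0,v_2], [v_0,v_3], [v_1,v_3], [v_1,v_4], [v_2,v_4]

Hence C_0 ≅ Z^5, C_1 ≅ Z^5.

∂_1: C_1 → C_0 sends each edge [p,q] (with p < q) to q − p. For instance
  ∂[v_0,v_2] = [v_2] − [v_0].
As a 5×5 matrix over Z this has rank 4, with invariant factors (1,1,1,1).

Computing H_k = (kernel of ∂_k) / (image of ∂_{k+1}):

  H_1: rank ker ∂_1 − rank ∂_2 = (5 − 4) − 0 = 1, and there is no ∂_2, so H_1 ≅ Z.

H_1 ≅ Z.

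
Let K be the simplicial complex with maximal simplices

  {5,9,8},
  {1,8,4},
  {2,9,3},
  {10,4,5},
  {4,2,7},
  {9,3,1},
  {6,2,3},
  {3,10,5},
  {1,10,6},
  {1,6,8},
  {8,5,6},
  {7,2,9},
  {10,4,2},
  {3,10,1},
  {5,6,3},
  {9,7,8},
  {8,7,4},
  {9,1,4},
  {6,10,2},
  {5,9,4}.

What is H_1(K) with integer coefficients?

We work with the vertex ordering 1 < 2 < 3 < 4 < 5 < 6 < 7 < 8 < 9 < 10. The simplices of K, each written with vertices in increasing order, are:

  0-simplices (10): [1], [2], [3], [4], [5], [6], [7], [8], [9], [10]
  1-simplices (30): (30 of them)
  2-simplices (20): (20 of them)

Hence C_0 ≅ Z^10, C_1 ≅ Z^30, C_2 ≅ Z^20.

The boundary map ∂_1: C_1 → C_0 sends each edge [p,q] (with p < q) to q − p.
The 10×30 boundary matrix has rank 9 and Smith normal form diag(1,1,1,1,1,1,1,1,1).

Boundary ∂_2: C_2 → C_1 acts by ∂[p,q,r] = [q,r] − [p,r] + [p,q]. For instance
  ∂[1,4,8] = [4,8] − [1,8] + [1,4],
  ∂[1,4,9] = [4,9] − [1,9] + [1,4].
The 30×20 boundary matrix has rank 20 and Smith normal form diag(1,1,1,1,1,1,1,1,1,1,1,1,1,1,1,1,1,1,1,2).

Reading off H_k = ker ∂_k / im ∂_{k+1}:

  H_1: rank ker ∂_1 − rank ∂_2 = (30 − 9) − 20 = 1, and ∂_2 has invariant factor 2 > 1, so H_1 = Z ⊕ Z/2.

H_1 = Z ⊕ Z/2.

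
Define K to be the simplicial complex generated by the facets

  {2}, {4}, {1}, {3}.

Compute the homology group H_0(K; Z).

H_0 = Z^4.

We work with the vertex ordering 1 < 2 < 3 < 4. The simplices of K, each written with vertices in increasing order, are:

  0-simplices (4): [1], [2], [3], [4]

giving chain groups C_0 ≅ Z^4.

From H_k ≅ ker(∂_k) / im(∂_{k+1}) we obtain:

  H_0: rank C_0 − rank ∂_1 = 4 − 0 = 4, and there is no ∂_1, so H_0 ≅ Z^4.

(K is a triangulation of a set of 4 points.)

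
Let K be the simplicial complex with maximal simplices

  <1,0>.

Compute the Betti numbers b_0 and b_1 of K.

Take the total order 0 < 1 on the vertex set. Then K (dimension 1) consists of the simplices:

  0-simplices (2): [0], [1]
  1-simplices (1): [0,1]

so the chain groups are C_0 ≅ Z^2, C_1 ≅ Z^1.

The boundary map ∂_1: C_1 → C_0 is given by ∂[p,q] = [q] − [p]. For instance
  ∂[0,1] = [1] − [0].
This gives a 2×1 integer matrix of rank 1; reducing to Smith normal form yields diagonal entries (1).

Reading off H_k = ker ∂_k / im ∂_{k+1}:

  H_0: rank C_0 − rank ∂_1 = 2 − 1 = 1, and the invariant factors of ∂_1 are all 1, so H_0 = Z.
  H_1: rank ker ∂_1 − rank ∂_2 = (1 − 1) − 0 = 0, and there is no ∂_2, so H_1 = 0.

As a check, the Euler characteristic is 2 − 1 = 1, which agrees with 1 − 0 = 1.

Hence the Betti numbers are b_0 = 1, b_1 = 0.

b_0 = 1, b_1 = 0.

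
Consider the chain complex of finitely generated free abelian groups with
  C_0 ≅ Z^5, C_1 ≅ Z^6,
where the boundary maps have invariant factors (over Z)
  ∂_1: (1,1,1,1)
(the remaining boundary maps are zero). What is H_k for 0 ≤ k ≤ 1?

H_0 ≅ Z,  H_1 ≅ Z^2.

H_0: b_0 = 5 − 0 − 4 = 1; torsion from ∂_1 factors > 1: none. So H_0 ≅ Z.
H_1: b_1 = 6 − 4 − 0 = 2; torsion from ∂_2 factors > 1: none. So H_1 ≅ Z^2.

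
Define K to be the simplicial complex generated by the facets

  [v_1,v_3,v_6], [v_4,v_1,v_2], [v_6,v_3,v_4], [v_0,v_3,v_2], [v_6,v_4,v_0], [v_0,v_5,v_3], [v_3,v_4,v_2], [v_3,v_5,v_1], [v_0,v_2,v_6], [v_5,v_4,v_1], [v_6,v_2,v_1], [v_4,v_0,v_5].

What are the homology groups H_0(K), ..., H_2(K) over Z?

H_0 ≅ Z,  H_1 ≅ Z/2,  H_2 = 0.

Take the total order v_0 < v_1 < v_2 < v_3 < v_4 < v_5 < v_6 on the vertex set. Then K (dimension 2) consists of the simplices:

  0-simplices (7): [v_0], [v_1], [v_2], [v_3], [v_4], [v_5], [v_6]
  1-simplices (18): (18 of them)
  2-simplices (12): (12 of them)

giving chain groups C_0 ≅ Z^7, C_1 ≅ Z^18, C_2 ≅ Z^12.

Boundary ∂_1: C_1 → C_0 is given by ∂[p,q] = [q] − [p].
The resulting 7×18 matrix has rank 6, and its Smith normal form has invariant factors (1,1,1,1,1,1).

The boundary map ∂_2: C_2 → C_1 sends each 2-simplex [p,q,r] to [q,r] − [p,r] + [p,q]. For instance
  ∂[v_3,v_4,v_6] = [v_4,v_6] − [v_3,v_6] + [v_3,v_4],
  ∂[v_1,v_4,v_5] = [v_4,v_5] − [v_1,v_5] + [v_1,v_4].
The resulting 18×12 matrix has rank 12, and its Smith normal form has invariant factors (1,1,1,1,1,1,1,1,1,1,1,2).

Now H_k = ker ∂_k / im ∂_{k+1}, so:

  H_0: rank C_0 − rank ∂_1 = 7 − 6 = 1, and the invariant factors of ∂_1 are all 1, so H_0 ≅ Z.
  H_1: rank ker ∂_1 − rank ∂_2 = (18 − 6) − 12 = 0, and ∂_2 has invariant factor 2 > 1, so H_1 ≅ Z/2.
  H_2: rank ker ∂_2 − rank ∂_3 = (12 − 12) − 0 = 0, and there is no ∂_3, so H_2 ≅ 0.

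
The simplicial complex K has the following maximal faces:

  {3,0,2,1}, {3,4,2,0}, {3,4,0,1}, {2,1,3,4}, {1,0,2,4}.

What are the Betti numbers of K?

Take the total order 0 < 1 < 2 < 3 < 4 on the vertex set. Then K (dimension 3) consists of the simplices:

  0-simplices (5): [0], [1], [2], [3], [4]
  1-simplices (10): [0,1], [0,2], [0,3], [0,4], [1,2], [1,3], [1,4], [2,3], [2,4], [3,4]
  2-simplices (10): [0,1,2], [0,1,3], [0,1,4], [0,2,3], [0,2,4], [0,3,4], [1,2,3], [1,2,4], [1,3,4], [2,3,4]
  3-simplices (5): [0,1,2,3], [0,1,2,4], [0,1,3,4], [0,2,3,4], [1,2,3,4]

giving chain groups C_0 ≅ Z^5, C_1 ≅ Z^10, C_2 ≅ Z^10, C_3 ≅ Z^5.

∂_1: C_1 → C_0 is given by ∂[p,q] = [q] − [p].
As a 5×10 matrix over Z this has rank 4, with invariant factors (1,1,1,1).

The boundary map ∂_2: C_2 → C_1 acts by ∂[p,q,r] = [q,r] − [p,r] + [p,q]. For instance
  ∂[1,2,3] = [2,3] − [1,3] + [1,2],
  ∂[0,2,4] = [2,4] − [0,4] + [0,2].
This gives a 10×10 integer matrix of rank 6; reducing to Smith normal form yields diagonal entries (1,1,1,1,1,1).

Boundary ∂_3: C_3 → C_2 sends each 3-simplex σ to the alternating sum Σ_i (−1)^i (σ with its i-th vertex removed). For instance
  ∂[1,2,3,4] = [2,3,4] − [1,3,4] + [1,2,4] − [1,2,3],
  ∂[0,2,3,4] = [2,3,4] − [0,3,4] + [0,2,4] − [0,2,3].
The resulting 10×5 matrix has rank 4, and its Smith normal form has invariant factors (1,1,1,1).

Reading off H_k = ker ∂_k / im ∂_{k+1}:

  H_0: rank C_0 − rank ∂_1 = 5 − 4 = 1, and the invariant factors of ∂_1 are all 1, so H_0 ≅ Z.
  H_1: rank ker ∂_1 − rank ∂_2 = (10 − 4) − 6 = 0, and the invariant factors of ∂_2 are all 1, so H_1 ≅ 0.
  H_2: rank ker ∂_2 − rank ∂_3 = (10 − 6) − 4 = 0, and the invariant factors of ∂_3 are all 1, so H_2 ≅ 0.
  H_3: rank ker ∂_3 − rank ∂_4 = (5 − 4) − 0 = 1, and there is no ∂_4, so H_3 ≅ Z.

Hence the Betti numbers are b_0 = 1, b_1 = 0, b_2 = 0, b_3 = 1.

b_0 = 1, b_1 = 0, b_2 = 0, b_3 = 1.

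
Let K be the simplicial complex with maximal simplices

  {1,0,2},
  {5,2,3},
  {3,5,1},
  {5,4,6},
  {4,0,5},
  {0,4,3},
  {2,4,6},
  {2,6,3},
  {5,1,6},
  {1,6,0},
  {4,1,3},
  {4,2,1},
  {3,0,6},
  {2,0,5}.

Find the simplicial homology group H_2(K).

H_2 ≅ Z.

Fix the vertex order 0 < 1 < 2 < 3 < 4 < 5 < 6 and write every simplex with vertices in increasing order. Then dim K = 2 and the simplices of K are:

  0-simplices (7): [0], [1], [2], [3], [4], [5], [6]
  1-simplices (21): [0,1], [0,2], [0,3], [0,4], [0,5], [0,6], [1,2], [1,3], [1,4], [1,5], [1,6], [2,3], [2,4], [2,5], [2,6], [3,4], [3,5], [3,6], [4,5], [4,6], [5,6]
  2-simplices (14): [0,1,2], [0,1,6], [0,2,5], [0,3,4], [0,3,6], [0,4,5], [1,2,4], [1,3,4], [1,3,5], [1,5,6], [2,3,5], [2,3,6], [2,4,6], [4,5,6]

so the chain groups are C_0 ≅ Z^7, C_1 ≅ Z^21, C_2 ≅ Z^14.

∂_1: C_1 → C_0 sends each edge [p,q] (with p < q) to q − p. For instance
  ∂[5,6] = [6] − [5].
As a 7×21 matrix over Z this has rank 6, with invariant factors (1,1,1,1,1,1).

Boundary ∂_2: C_2 → C_1 maps a triangle to the signed sum of its edges. For instance
  ∂[1,3,4] = [3,4] − [1,4] + [1,3],
  ∂[1,2,4] = [2,4] − [1,4] + [1,2].
As a 21×14 matrix over Z this has rank 13, with invariant factors (1,1,1,1,1,1,1,1,1,1,1,1,1).

Reading off H_k = ker ∂_k / im ∂_{k+1}:

  H_2: rank ker ∂_2 − rank ∂_3 = (14 − 13) − 0 = 1, and there is no ∂_3, so H_2 = Z.

(K is a triangulation of the torus T^2.)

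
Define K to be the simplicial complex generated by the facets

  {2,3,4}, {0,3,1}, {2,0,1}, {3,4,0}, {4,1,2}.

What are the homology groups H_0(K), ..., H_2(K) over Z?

Fix the vertex order 0 < 1 < 2 < 3 < 4 and write every simplex with vertices in increasing order. Then dim K = 2 and the simplices of K are:

  0-simplices (5): [0], [1], [2], [3], [4]
  1-simplices (10): [0,1], [0,2], [0,3], [0,4], [1,2], [1,3], [1,4], [2,3], [2,4], [3,4]
  2-simplices (5): [0,1,2], [0,1,3], [0,3,4], [1,2,4], [2,3,4]

giving chain groups C_0 ≅ Z^5, C_1 ≅ Z^10, C_2 ≅ Z^5.

Boundary ∂_1: C_1 → C_0 maps an edge to its endpoints' difference, ∂[p,q] = q − p. For instance
  ∂[2,4] = [4] − [2].
As a 5×10 matrix over Z this has rank 4, with invariant factors (1,1,1,1).

The boundary map ∂_2: C_2 → C_1 acts by ∂[p,q,r] = [q,r] − [p,r] + [p,q]. For instance
  ∂[2,3,4] = [3,4] − [2,4] + [2,3],
  ∂[0,3,4] = [3,4] − [0,4] + [0,3].
The resulting 10×5 matrix has rank 5, and its Smith normal form has invariant factors (1,1,1,1,1).

Reading off H_k = ker ∂_k / im ∂_{k+1}:

  H_0: rank C_0 − rank ∂_1 = 5 − 4 = 1, and the invariant factors of ∂_1 are all 1, so H_0 ≅ Z.
  H_1: rank ker ∂_1 − rank ∂_2 = (10 − 4) − 5 = 1, and the invariant factors of ∂_2 are all 1, so H_1 ≅ Z.
  H_2: rank ker ∂_2 − rank ∂_3 = (5 − 5) − 0 = 0, and there is no ∂_3, so H_2 ≅ 0.

(K is a triangulation of the Möbius band.)

H_0 = Z,  H_1 = Z,  H_2 = 0.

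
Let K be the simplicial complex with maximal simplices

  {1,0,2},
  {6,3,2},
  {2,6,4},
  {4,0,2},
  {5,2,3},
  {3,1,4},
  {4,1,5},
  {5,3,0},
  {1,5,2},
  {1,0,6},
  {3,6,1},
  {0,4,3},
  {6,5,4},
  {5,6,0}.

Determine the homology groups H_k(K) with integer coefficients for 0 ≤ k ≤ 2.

H_0 ≅ Z,  H_1 ≅ Z^2,  H_2 ≅ Z.

Order the vertices as 0 < 1 < 2 < 3 < 4 < 5 < 6. Listing each simplex with vertices in this order, K has dimension 2 with simplices:

  0-simplices (7): [0], [1], [2], [3], [4], [5], [6]
  1-simplices (21): [0,1], [0,2], [0,3], [0,4], [0,5], [0,6], [1,2], [1,3], [1,4], [1,5], [1,6], [2,3], [2,4], [2,5], [2,6], [3,4], [3,5], [3,6], [4,5], [4,6], [5,6]
  2-simplices (14): [0,1,2], [0,1,6], [0,2,4], [0,3,4], [0,3,5], [0,5,6], [1,2,5], [1,3,4], [1,3,6], [1,4,5], [2,3,5], [2,3,6], [2,4,6], [4,5,6]

giving chain groups C_0 ≅ Z^7, C_1 ≅ Z^21, C_2 ≅ Z^14.

∂_1: C_1 → C_0 maps an edge to its endpoints' difference, ∂[p,q] = q − p. For instance
  ∂[2,6] = [6] − [2].
The resulting 7×21 matrix has rank 6, and its Smith normal form has invariant factors (1,1,1,1,1,1).

∂_2: C_2 → C_1 maps a triangle to the signed sum of its edges. For instance
  ∂[0,5,6] = [5,6] − [0,6] + [0,5],
  ∂[1,3,4] = [3,4] − [1,4] + [1,3].
As a 21×14 matrix over Z this has rank 13, with invariant factors (1,1,1,1,1,1,1,1,1,1,1,1,1).

Computing H_k = (kernel of ∂_k) / (image of ∂_{k+1}):

  H_0: rank C_0 − rank ∂_1 = 7 − 6 = 1, and the invariant factors of ∂_1 are all 1, so H_0 ≅ Z.
  H_1: rank ker ∂_1 − rank ∂_2 = (21 − 6) − 13 = 2, and the invariant factors of ∂_2 are all 1, so H_1 ≅ Z^2.
  H_2: rank ker ∂_2 − rank ∂_3 = (14 − 13) − 0 = 1, and there is no ∂_3, so H_2 ≅ Z.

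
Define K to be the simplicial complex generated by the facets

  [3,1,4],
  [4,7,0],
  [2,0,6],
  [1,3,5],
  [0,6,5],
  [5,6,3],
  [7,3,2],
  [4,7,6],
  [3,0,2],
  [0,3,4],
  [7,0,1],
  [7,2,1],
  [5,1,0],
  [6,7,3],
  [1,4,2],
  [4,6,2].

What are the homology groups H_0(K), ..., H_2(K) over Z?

Take the total order 0 < 1 < 2 < 3 < 4 < 5 < 6 < 7 on the vertex set. Then K (dimension 2) consists of the simplices:

  0-simplices (8): [0], [1], [2], [3], [4], [5], [6], [7]
  1-simplices (24): (24 of them)
  2-simplices (16): [0,1,5], [0,1,7], [0,2,3], [0,2,6], [0,3,4], [0,4,7], [0,5,6], [1,2,4], [1,2,7], [1,3,4], [1,3,5], [2,3,7], [2,4,6], [3,5,6], [3,6,7], [4,6,7]

Hence C_0 ≅ Z^8, C_1 ≅ Z^24, C_2 ≅ Z^16.

The boundary map ∂_1: C_1 → C_0 sends each edge [p,q] (with p < q) to q − p.
As a 8×24 matrix over Z this has rank 7, with invariant factors (1,1,1,1,1,1,1).

The boundary map ∂_2: C_2 → C_1 acts by ∂[p,q,r] = [q,r] − [p,r] + [p,q]. For instance
  ∂[3,6,7] = [6,7] − [3,7] + [3,6],
  ∂[4,6,7] = [6,7] − [4,7] + [4,6].
As a 24×16 matrix over Z this has rank 15, with invariant factors (1,1,1,1,1,1,1,1,1,1,1,1,1,1,1).

From H_k ≅ ker(∂_k) / im(∂_{k+1}) we obtain:

  H_0: rank C_0 − rank ∂_1 = 8 − 7 = 1, and the invariant factors of ∂_1 are all 1, so H_0 ≅ Z.
  H_1: rank ker ∂_1 − rank ∂_2 = (24 − 7) − 15 = 2, and the invariant factors of ∂_2 are all 1, so H_1 ≅ Z^2.
  H_2: rank ker ∂_2 − rank ∂_3 = (16 − 15) − 0 = 1, and there is no ∂_3, so H_2 ≅ Z.

(K is a triangulation of the torus T^2.)

H_0 ≅ Z,  H_1 ≅ Z^2,  H_2 ≅ Z.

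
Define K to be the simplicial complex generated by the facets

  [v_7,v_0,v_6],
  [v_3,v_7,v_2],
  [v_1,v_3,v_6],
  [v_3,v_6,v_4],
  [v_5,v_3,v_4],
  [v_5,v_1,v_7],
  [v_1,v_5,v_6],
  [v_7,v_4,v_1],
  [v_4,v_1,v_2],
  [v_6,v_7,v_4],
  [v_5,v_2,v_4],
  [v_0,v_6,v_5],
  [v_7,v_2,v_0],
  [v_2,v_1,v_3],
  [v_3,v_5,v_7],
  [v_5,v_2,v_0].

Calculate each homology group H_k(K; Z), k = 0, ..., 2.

Fix the vertex order v_0 < v_1 < v_2 < v_3 < v_4 < v_5 < v_6 < v_7 and write every simplex with vertices in increasing order. Then dim K = 2 and the simplices of K are:

  0-simplices (8): [v_0], [v_1], [v_2], [v_3], [v_4], [v_5], [v_6], [v_7]
  1-simplices (24): (24 of them)
  2-simplices (16): (16 of them)

Hence C_0 ≅ Z^8, C_1 ≅ Z^24, C_2 ≅ Z^16.

The boundary map ∂_1: C_1 → C_0 sends each edge [p,q] (with p < q) to q − p. For instance
  ∂[v_4,v_6] = [v_6] − [v_4].
This gives a 8×24 integer matrix of rank 7; reducing to Smith normal form yields diagonal entries (1,1,1,1,1,1,1).

The boundary map ∂_2: C_2 → C_1 sends each 2-simplex [p,q,r] to [q,r] − [p,r] + [p,q]. For instance
  ∂[v_0,v_5,v_6] = [v_5,v_6] − [v_0,v_6] + [v_0,v_5],
  ∂[v_1,v_2,v_3] = [v_2,v_3] − [v_1,v_3] + [v_1,v_2].
As a 24×16 matrix over Z this has rank 15, with invariant factors (1,1,1,1,1,1,1,1,1,1,1,1,1,1,1).

Reading off H_k = ker ∂_k / im ∂_{k+1}:

  H_0: rank C_0 − rank ∂_1 = 8 − 7 = 1, and the invariant factors of ∂_1 are all 1, so H_0 = Z.
  H_1: rank ker ∂_1 − rank ∂_2 = (24 − 7) − 15 = 2, and the invariant factors of ∂_2 are all 1, so H_1 = Z^2.
  H_2: rank ker ∂_2 − rank ∂_3 = (16 − 15) − 0 = 1, and there is no ∂_3, so H_2 = Z.

H_0 ≅ Z,  H_1 ≅ Z^2,  H_2 ≅ Z.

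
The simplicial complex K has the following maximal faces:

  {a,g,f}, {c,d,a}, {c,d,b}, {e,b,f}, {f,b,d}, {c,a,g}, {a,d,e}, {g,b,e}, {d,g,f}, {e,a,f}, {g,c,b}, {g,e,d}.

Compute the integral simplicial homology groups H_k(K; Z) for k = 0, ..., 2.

H_0 ≅ Z,  H_1 ≅ Z_2,  H_2 = 0.

Take the total order a < b < c < d < e < f < g on the vertex set. Then K (dimension 2) consists of the simplices:

  0-simplices (7): a, b, c, d, e, f, g
  1-simplices (18): ac, ad, ae, af, ag, bc, bd, be, bf, bg, cd, cg, de, df, dg, ef, eg, fg
  2-simplices (12): acd, acg, ade, aef, afg, bcd, bcg, bdf, bef, beg, deg, dfg

giving chain groups C_0 ≅ Z^7, C_1 ≅ Z^18, C_2 ≅ Z^12.

Boundary ∂_1: C_1 → C_0 sends each edge [p,q] (with p < q) to q − p. For instance
  ∂af = f − a.
As a 7×18 matrix over Z this has rank 6, with invariant factors (1,1,1,1,1,1).

Boundary ∂_2: C_2 → C_1 maps a triangle to the signed sum of its edges. For instance
  ∂bcg = cg − bg + bc,
  ∂beg = eg − bg + be.
As a 18×12 matrix over Z this has rank 12, with invariant factors (1,1,1,1,1,1,1,1,1,1,1,2).

From H_k ≅ ker(∂_k) / im(∂_{k+1}) we obtain:

  H_0: rank C_0 − rank ∂_1 = 7 − 6 = 1, and the invariant factors of ∂_1 are all 1, so H_0 ≅ Z.
  H_1: rank ker ∂_1 − rank ∂_2 = (18 − 6) − 12 = 0, and ∂_2 has invariant factor 2 > 1, so H_1 ≅ Z_2.
  H_2: rank ker ∂_2 − rank ∂_3 = (12 − 12) − 0 = 0, and there is no ∂_3, so H_2 ≅ 0.

As a check, the Euler characteristic is 7 − 18 + 12 = 1, which agrees with 1 − 0 + 0 = 1.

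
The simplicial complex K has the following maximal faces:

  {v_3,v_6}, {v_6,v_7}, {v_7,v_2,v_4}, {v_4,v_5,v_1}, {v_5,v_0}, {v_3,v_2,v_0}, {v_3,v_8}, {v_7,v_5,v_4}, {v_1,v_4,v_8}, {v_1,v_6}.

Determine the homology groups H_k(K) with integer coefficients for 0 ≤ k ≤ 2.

H_0 ≅ Z,  H_1 ≅ Z^4,  H_2 = 0.

Take the total order v_0 < v_1 < v_2 < v_3 < v_4 < v_5 < v_6 < v_7 < v_8 on the vertex set. Then K (dimension 2) consists of the simplices:

  0-simplices (9): [v_0], [v_1], [v_2], [v_3], [v_4], [v_5], [v_6], [v_7], [v_8]
  1-simplices (17): (17 of them)
  2-simplices (5): [v_0,v_2,v_3], [v_1,v_4,v_5], [v_1,v_4,v_8], [v_2,v_4,v_7], [v_4,v_5,v_7]

giving chain groups C_0 ≅ Z^9, C_1 ≅ Z^17, C_2 ≅ Z^5.

The boundary map ∂_1: C_1 → C_0 sends each edge [p,q] (with p < q) to q − p.
This gives a 9×17 integer matrix of rank 8; reducing to Smith normal form yields diagonal entries (1,1,1,1,1,1,1,1).

Boundary ∂_2: C_2 → C_1 maps a triangle to the signed sum of its edges. For instance
  ∂[v_1,v_4,v_5] = [v_4,v_5] − [v_1,v_5] + [v_1,v_4],
  ∂[v_0,v_2,v_3] = [v_2,v_3] − [v_0,v_3] + [v_0,v_2].
This gives a 17×5 integer matrix of rank 5; reducing to Smith normal form yields diagonal entries (1,1,1,1,1).

Computing H_k = (kernel of ∂_k) / (image of ∂_{k+1}):

  H_0: rank C_0 − rank ∂_1 = 9 − 8 = 1, and the invariant factors of ∂_1 are all 1, so H_0 ≅ Z.
  H_1: rank ker ∂_1 − rank ∂_2 = (17 − 8) − 5 = 4, and the invariant factors of ∂_2 are all 1, so H_1 ≅ Z^4.
  H_2: rank ker ∂_2 − rank ∂_3 = (5 − 5) − 0 = 0, and there is no ∂_3, so H_2 ≅ 0.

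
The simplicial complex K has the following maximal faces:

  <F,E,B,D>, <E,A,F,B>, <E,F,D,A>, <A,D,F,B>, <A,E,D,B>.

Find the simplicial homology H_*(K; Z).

H_0 = Z,  H_1 = 0,  H_2 = 0,  H_3 = Z.

Order the vertices as A < B < D < E < F. Listing each simplex with vertices in this order, K has dimension 3 with simplices:

  0-simplices (5): A, B, D, E, F
  1-simplices (10): AB, AD, AE, AF, BD, BE, BF, DE, DF, EF
  2-simplices (10): ABD, ABE, ABF, ADE, ADF, AEF, BDE, BDF, BEF, DEF
  3-simplices (5): ABDE, ABDF, ABEF, ADEF, BDEF

giving chain groups C_0 ≅ Z^5, C_1 ≅ Z^10, C_2 ≅ Z^10, C_3 ≅ Z^5.

Boundary ∂_1: C_1 → C_0 is given by ∂[p,q] = [q] − [p]. For instance
  ∂EF = F − E.
As a 5×10 matrix over Z this has rank 4, with invariant factors (1,1,1,1).

∂_2: C_2 → C_1 sends each 2-simplex [p,q,r] to [q,r] − [p,r] + [p,q]. For instance
  ∂AEF = EF − AF + AE,
  ∂DEF = EF − DF + DE.
The 10×10 boundary matrix has rank 6 and Smith normal form diag(1,1,1,1,1,1).

∂_3: C_3 → C_2 sends each 3-simplex σ to the alternating sum Σ_i (−1)^i (σ with its i-th vertex removed). For instance
  ∂ABEF = BEF − AEF + ABF − ABE,
  ∂ABDF = BDF − ADF + ABF − ABD.
The 10×5 boundary matrix has rank 4 and Smith normal form diag(1,1,1,1).

Computing H_k = (kernel of ∂_k) / (image of ∂_{k+1}):

  H_0: rank C_0 − rank ∂_1 = 5 − 4 = 1, and the invariant factors of ∂_1 are all 1, so H_0 ≅ Z.
  H_1: rank ker ∂_1 − rank ∂_2 = (10 − 4) − 6 = 0, and the invariant factors of ∂_2 are all 1, so H_1 ≅ 0.
  H_2: rank ker ∂_2 − rank ∂_3 = (10 − 6) − 4 = 0, and the invariant factors of ∂_3 are all 1, so H_2 ≅ 0.
  H_3: rank ker ∂_3 − rank ∂_4 = (5 − 4) − 0 = 1, and there is no ∂_4, so H_3 ≅ Z.

(K is a triangulation of the 3-sphere S^3.)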